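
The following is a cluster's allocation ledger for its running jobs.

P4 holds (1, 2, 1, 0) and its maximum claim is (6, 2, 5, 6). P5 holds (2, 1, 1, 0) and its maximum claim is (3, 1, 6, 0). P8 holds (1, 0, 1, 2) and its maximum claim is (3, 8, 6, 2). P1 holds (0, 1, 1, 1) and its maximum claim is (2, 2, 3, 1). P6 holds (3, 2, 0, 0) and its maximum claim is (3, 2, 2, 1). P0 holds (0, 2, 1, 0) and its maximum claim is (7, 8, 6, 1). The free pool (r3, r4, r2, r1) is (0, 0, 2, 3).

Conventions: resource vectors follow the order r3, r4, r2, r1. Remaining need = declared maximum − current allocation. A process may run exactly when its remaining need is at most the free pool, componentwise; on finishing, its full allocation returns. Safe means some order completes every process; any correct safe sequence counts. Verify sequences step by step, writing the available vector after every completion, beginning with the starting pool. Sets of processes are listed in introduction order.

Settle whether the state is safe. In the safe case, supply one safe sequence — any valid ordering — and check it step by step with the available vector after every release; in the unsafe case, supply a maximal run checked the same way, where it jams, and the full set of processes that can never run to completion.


The state is UNSAFE.
Key observation: no order helps: past P6, P1, the free pool tops out at (3, 3, 3, 4), below what each blocked process needs in r2.
A maximal execution: P6, P1 — then nothing else fits. Walking it through:
  pool = (0, 0, 2, 3)
  P6 needs (0, 0, 2, 1) <= (0, 0, 2, 3) -> finishes; pool += (3, 2, 0, 0) = (3, 2, 2, 3)
  P1 needs (2, 1, 2, 0) <= (3, 2, 2, 3) -> finishes; pool += (0, 1, 1, 1) = (3, 3, 3, 4)
  P4 cannot run: need (5, 0, 4, 6) vs free (3, 3, 3, 4) (insufficient r3, r2 and r1)
  P5 cannot run: need (1, 0, 5, 0) vs free (3, 3, 3, 4) (insufficient r2)
  P8 cannot run: need (2, 8, 5, 0) vs free (3, 3, 3, 4) (insufficient r4 and r2)
  P0 cannot run: need (7, 6, 5, 1) vs free (3, 3, 3, 4) (insufficient r3, r4 and r2)
Never able to finish: P4, P5, P8 and P0.


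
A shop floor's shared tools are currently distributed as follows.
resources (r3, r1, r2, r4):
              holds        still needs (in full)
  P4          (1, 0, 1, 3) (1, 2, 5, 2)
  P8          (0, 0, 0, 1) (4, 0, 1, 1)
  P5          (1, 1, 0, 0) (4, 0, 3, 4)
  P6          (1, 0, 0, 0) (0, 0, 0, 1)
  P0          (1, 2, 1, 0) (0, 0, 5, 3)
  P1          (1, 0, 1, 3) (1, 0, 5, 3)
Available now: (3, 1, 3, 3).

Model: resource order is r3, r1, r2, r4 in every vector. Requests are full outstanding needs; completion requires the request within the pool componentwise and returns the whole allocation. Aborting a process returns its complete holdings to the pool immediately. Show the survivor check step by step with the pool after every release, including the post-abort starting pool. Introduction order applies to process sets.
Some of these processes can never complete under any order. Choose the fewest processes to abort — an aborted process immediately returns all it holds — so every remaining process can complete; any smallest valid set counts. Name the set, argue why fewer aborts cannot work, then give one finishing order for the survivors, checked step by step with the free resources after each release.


The answer: abort P0 and P1.
Key observation: no ordering could ever have run P4 before the abort of P0 and P1; with (2, 2, 2, 3) back in the pool it fits at step 3.
Why nothing smaller works — every single abort fails: P4 alone leaves P0 blocked (short on r2); P8 alone leaves P4 blocked (short on r2); P5 alone leaves P4 blocked (short on r2); P6 alone leaves P4 blocked (short on r2); P0 alone leaves P4 blocked (short on r2); P1 alone leaves P4 blocked (short on r2).
Survivors finish in the order: P8, P6, P4, P5. Verifying each step (pool after the aborts first):
  pool = (5, 3, 5, 6)
  run P8 (needs (4, 0, 1, 1), free (5, 3, 5, 6)); after release of (0, 0, 0, 1) the pool is (5, 3, 5, 7)
  run P6 (needs (0, 0, 0, 1), free (5, 3, 5, 7)); after release of (1, 0, 0, 0) the pool is (6, 3, 5, 7)
  run P4 (needs (1, 2, 5, 2), free (6, 3, 5, 7)); after release of (1, 0, 1, 3) the pool is (7, 3, 6, 10)
  run P5 (needs (4, 0, 3, 4), free (7, 3, 6, 10)); after release of (1, 1, 0, 0) the pool is (8, 4, 6, 10)


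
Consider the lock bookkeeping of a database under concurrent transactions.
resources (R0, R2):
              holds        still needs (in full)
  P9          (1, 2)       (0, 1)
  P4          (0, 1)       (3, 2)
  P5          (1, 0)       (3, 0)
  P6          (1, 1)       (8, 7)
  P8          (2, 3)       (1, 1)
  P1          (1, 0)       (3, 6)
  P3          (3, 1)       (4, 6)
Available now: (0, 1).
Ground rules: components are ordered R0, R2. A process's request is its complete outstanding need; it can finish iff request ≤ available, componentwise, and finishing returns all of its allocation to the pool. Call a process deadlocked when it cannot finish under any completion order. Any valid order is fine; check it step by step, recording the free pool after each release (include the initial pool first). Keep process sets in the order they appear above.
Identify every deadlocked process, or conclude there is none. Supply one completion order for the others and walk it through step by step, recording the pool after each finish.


The deadlocked set is empty.
Key observation: no deadlock: P9 fits now, and the freed resources carry the rest through.
A valid finishing order for the others: P9, P8, P5, P4, P1, P3, P6. Step-by-step check:
  pool = (0, 1)
  P9: need (0, 1) fits (0, 1); releases (1, 2), pool now (1, 3)
  P8: need (1, 1) fits (1, 3); releases (2, 3), pool now (3, 6)
  P5: need (3, 0) fits (3, 6); releases (1, 0), pool now (4, 6)
  P4: need (3, 2) fits (4, 6); releases (0, 1), pool now (4, 7)
  P1: need (3, 6) fits (4, 7); releases (1, 0), pool now (5, 7)
  P3: need (4, 6) fits (5, 7); releases (3, 1), pool now (8, 8)
  P6: need (8, 7) fits (8, 8); releases (1, 1), pool now (9, 9)


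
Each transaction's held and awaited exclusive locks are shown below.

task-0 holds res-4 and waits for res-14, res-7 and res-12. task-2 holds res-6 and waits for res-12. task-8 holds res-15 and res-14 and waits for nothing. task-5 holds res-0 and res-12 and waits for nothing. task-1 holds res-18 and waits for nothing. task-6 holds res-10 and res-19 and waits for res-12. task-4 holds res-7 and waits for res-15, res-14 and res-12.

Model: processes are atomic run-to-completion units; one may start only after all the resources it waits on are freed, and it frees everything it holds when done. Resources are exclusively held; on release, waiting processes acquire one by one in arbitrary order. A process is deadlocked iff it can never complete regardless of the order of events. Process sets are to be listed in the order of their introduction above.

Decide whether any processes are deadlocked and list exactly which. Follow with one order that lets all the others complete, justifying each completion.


The deadlocked set is empty.
Key observation: although several processes wait, no cycle exists — each chain bottoms out at a free runner.
The rest can finish in the order task-1, task-5, task-6, task-2, task-8, task-4, task-0.
Check, step by step:
  run task-1 (it waits on nothing); releases res-18
  run task-5 (it waits on nothing); releases res-0 and res-12
  run task-6 (all its waits — res-12 — are resolved); releases res-10 and res-19
  run task-2 (all its waits — res-12 — are resolved); releases res-6
  run task-8 (it waits on nothing); releases res-15 and res-14
  run task-4 (all its waits — res-15, res-14 and res-12 — are resolved); releases res-7
  run task-0 (all its waits — res-14, res-7 and res-12 — are resolved); releases res-4


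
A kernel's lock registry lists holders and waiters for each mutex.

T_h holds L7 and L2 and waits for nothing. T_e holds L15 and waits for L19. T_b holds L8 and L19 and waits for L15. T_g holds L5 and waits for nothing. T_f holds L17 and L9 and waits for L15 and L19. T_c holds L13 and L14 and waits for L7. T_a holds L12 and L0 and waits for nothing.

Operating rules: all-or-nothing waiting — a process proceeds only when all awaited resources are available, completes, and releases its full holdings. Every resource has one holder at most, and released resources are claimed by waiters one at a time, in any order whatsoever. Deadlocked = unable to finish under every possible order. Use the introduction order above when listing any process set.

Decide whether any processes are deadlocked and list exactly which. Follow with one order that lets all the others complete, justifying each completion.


Deadlocked: T_e, T_b and T_f.
Key observation: the wait chain closes on itself along T_e -> T_b -> T_e; T_f waits into the deadlock from upstream.
A valid finishing order for the others: T_h, T_c, T_g, T_a.
Walking it through:
  run T_h (it waits on nothing); releases L7 and L2
  T_c: everything it awaited (L7) is free; runs, freeing L13 and L14
  run T_g (it waits on nothing); releases L5
  run T_a (it waits on nothing); releases L12 and L0


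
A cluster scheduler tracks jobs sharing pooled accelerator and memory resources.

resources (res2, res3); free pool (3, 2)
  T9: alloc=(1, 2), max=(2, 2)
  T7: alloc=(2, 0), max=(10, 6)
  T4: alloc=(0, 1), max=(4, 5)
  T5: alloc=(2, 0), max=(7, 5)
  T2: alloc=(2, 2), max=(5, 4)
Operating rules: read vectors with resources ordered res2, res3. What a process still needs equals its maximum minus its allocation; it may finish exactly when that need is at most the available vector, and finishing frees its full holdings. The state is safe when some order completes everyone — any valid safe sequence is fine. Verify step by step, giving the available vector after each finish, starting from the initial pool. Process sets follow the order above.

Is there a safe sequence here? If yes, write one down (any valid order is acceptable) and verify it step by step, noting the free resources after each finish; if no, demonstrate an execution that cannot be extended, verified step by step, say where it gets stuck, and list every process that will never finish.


The state is SAFE; one workable sequence: T9, T2, T4, T5, T7.
Key observation: T7 is the earliest step where a requested resource binds exactly: need (8, 6), pool (8, 7) at its turn.
Verifying each step:
  pool = (3, 2)
  T9: need (1, 0) fits (3, 2); releases (1, 2), pool now (4, 4)
  T2: need (3, 2) fits (4, 4); releases (2, 2), pool now (6, 6)
  T4: need (4, 4) fits (6, 6); releases (0, 1), pool now (6, 7)
  T5: need (5, 5) fits (6, 7); releases (2, 0), pool now (8, 7)
  T7: need (8, 6) fits (8, 7); releases (2, 0), pool now (10, 7)


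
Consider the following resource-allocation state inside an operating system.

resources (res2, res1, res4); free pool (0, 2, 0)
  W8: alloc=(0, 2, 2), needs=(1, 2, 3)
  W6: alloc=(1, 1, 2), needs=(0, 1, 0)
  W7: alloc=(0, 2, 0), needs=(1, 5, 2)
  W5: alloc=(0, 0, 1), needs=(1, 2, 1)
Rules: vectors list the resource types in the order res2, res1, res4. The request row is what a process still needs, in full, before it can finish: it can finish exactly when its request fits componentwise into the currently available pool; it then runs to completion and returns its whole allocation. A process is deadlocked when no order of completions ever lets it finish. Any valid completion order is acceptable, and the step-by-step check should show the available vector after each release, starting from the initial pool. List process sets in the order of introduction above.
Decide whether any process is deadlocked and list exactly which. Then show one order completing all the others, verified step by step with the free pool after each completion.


The deadlocked set is empty.
Key observation: no deadlock: W6 fits now, and the freed resources carry the rest through.
A valid finishing order for the others: W6, W5, W8, W7. Walking it through:
  pool = (0, 2, 0)
  W6: need (0, 1, 0) fits (0, 2, 0); releases (1, 1, 2), pool now (1, 3, 2)
  W5: need (1, 2, 1) fits (1, 3, 2); releases (0, 0, 1), pool now (1, 3, 3)
  W8: need (1, 2, 3) fits (1, 3, 3); releases (0, 2, 2), pool now (1, 5, 5)
  W7: need (1, 5, 2) fits (1, 5, 5); releases (0, 2, 0), pool now (1, 7, 5)


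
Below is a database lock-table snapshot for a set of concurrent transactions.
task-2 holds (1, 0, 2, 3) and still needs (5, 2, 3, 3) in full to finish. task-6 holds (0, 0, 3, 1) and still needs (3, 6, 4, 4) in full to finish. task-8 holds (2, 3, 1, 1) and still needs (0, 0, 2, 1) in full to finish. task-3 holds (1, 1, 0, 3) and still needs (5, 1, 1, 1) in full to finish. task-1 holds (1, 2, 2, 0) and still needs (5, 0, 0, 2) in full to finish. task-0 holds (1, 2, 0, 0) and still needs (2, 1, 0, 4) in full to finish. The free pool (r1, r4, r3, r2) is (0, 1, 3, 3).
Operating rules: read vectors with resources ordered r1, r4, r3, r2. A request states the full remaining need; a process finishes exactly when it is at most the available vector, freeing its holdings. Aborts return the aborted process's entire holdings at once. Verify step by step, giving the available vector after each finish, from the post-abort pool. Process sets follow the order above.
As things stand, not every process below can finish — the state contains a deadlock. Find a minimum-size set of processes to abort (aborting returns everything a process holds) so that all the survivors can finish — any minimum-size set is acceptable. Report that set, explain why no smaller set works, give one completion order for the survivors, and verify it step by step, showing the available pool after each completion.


Minimum abort set: task-3 and task-1.
Key observation: no ordering could ever have run task-2 before the abort of task-3 and task-1; with (2, 3, 2, 3) back in the pool it fits at step 4.
Minimality, checking each single-abort alternative: task-2 alone leaves task-3 blocked (short on r1); task-6 alone leaves task-2 blocked (short on r1); task-8 alone leaves task-2 blocked (short on r1); task-3 alone leaves task-2 blocked (short on r1); task-1 alone leaves task-2 blocked (short on r1); task-0 alone leaves task-2 blocked (short on r1).
One survivor order: task-8, task-0, task-6, task-2. Verifying each step (post-abort pool first):
  pool = (2, 4, 5, 6)
  run task-8 (needs (0, 0, 2, 1), free (2, 4, 5, 6)); after release of (2, 3, 1, 1) the pool is (4, 7, 6, 7)
  run task-0 (needs (2, 1, 0, 4), free (4, 7, 6, 7)); after release of (1, 2, 0, 0) the pool is (5, 9, 6, 7)
  run task-6 (needs (3, 6, 4, 4), free (5, 9, 6, 7)); after release of (0, 0, 3, 1) the pool is (5, 9, 9, 8)
  run task-2 (needs (5, 2, 3, 3), free (5, 9, 9, 8)); after release of (1, 0, 2, 3) the pool is (6, 9, 11, 11)


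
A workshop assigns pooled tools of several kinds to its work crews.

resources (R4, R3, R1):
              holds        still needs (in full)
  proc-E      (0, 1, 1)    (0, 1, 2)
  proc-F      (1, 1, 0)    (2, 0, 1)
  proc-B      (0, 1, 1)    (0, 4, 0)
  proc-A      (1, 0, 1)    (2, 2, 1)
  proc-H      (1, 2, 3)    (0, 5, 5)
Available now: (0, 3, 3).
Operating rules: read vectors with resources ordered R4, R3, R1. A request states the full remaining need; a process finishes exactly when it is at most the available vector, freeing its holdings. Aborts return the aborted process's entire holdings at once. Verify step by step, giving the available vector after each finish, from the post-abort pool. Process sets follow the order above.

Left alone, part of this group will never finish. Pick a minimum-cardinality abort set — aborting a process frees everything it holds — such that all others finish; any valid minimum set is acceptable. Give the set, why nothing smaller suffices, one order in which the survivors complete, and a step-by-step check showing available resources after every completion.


Minimum abort set: proc-A.
Key observation: no ordering could ever have run proc-F before the abort of proc-A; with (1, 0, 1) back in the pool it fits at step 4.
Minimality: the empty abort set fails — the state is deadlocked as it stands.
Survivors finish in the order: proc-E, proc-B, proc-H, proc-F. Walking it through (pool after the aborts first):
  pool = (1, 3, 4)
  proc-E needs (0, 1, 2) <= (1, 3, 4) -> finishes; pool += (0, 1, 1) = (1, 4, 5)
  proc-B needs (0, 4, 0) <= (1, 4, 5) -> finishes; pool += (0, 1, 1) = (1, 5, 6)
  proc-H needs (0, 5, 5) <= (1, 5, 6) -> finishes; pool += (1, 2, 3) = (2, 7, 9)
  proc-F needs (2, 0, 1) <= (2, 7, 9) -> finishes; pool += (1, 1, 0) = (3, 8, 9)


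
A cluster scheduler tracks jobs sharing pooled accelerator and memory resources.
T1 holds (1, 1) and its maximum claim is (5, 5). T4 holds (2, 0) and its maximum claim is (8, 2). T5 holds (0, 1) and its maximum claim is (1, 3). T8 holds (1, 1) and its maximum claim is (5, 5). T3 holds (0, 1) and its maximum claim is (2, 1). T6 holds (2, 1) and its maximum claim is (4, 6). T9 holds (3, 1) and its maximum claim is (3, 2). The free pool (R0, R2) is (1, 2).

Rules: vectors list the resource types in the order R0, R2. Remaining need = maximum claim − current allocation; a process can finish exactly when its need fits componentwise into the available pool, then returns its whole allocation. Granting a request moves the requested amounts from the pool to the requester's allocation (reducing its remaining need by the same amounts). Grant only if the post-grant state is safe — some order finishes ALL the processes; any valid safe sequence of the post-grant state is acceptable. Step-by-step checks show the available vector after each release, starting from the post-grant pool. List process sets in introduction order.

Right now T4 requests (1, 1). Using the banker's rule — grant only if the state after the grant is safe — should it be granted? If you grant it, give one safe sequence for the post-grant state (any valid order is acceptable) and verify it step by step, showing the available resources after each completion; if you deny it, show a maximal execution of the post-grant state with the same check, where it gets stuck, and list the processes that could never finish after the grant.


DENY — the pretend-granted state is unsafe.
Key observation: after T9, T5, T3 the pool peaks at (3, 4), and each blocked process is short somewhere: T1 on R0; T4 on R0; T8 on R0; T6 on R2.
After a pretend grant, a maximal execution: T9, T5, T3 — then nothing else fits. Verifying each step:
  pool = (0, 1)
  T9 needs (0, 1) <= (0, 1) -> finishes; pool += (3, 1) = (3, 2)
  T5 needs (1, 2) <= (3, 2) -> finishes; pool += (0, 1) = (3, 3)
  T3 needs (2, 0) <= (3, 3) -> finishes; pool += (0, 1) = (3, 4)
  T1 cannot run: need (4, 4) vs free (3, 4) (insufficient R0)
  T4 cannot run: need (5, 1) vs free (3, 4) (insufficient R0)
  T8 cannot run: need (4, 4) vs free (3, 4) (insufficient R0)
  T6 cannot run: need (2, 5) vs free (3, 4) (insufficient R2)
Processes that could never finish after the grant: T1, T4, T8 and T6.


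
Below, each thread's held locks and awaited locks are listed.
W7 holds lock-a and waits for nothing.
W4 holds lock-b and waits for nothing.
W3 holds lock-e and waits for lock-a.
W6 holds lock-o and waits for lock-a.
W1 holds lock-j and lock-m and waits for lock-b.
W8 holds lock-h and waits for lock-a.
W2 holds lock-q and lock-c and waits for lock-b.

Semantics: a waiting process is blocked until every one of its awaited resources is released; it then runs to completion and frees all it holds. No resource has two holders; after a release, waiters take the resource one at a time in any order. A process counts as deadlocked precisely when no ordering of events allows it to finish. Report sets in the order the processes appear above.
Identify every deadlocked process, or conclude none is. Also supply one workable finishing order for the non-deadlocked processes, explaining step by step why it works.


Nothing here is deadlocked.
Key observation: there is no circular wait here — follow any chain and it reaches a process that is free to run now.
One completion order for the rest: W7, W6, W4, W1, W3, W8, W2.
Step-by-step check:
  W7 waits on nothing -> runs at once and releases lock-a
  W6: everything it awaited (lock-a) is free; runs, freeing lock-o
  W4 waits on nothing -> runs at once and releases lock-b
  W1: everything it awaited (lock-b) is free; runs, freeing lock-j and lock-m
  W3: everything it awaited (lock-a) is free; runs, freeing lock-e
  W8: everything it awaited (lock-a) is free; runs, freeing lock-h
  W2: everything it awaited (lock-b) is free; runs, freeing lock-q and lock-c


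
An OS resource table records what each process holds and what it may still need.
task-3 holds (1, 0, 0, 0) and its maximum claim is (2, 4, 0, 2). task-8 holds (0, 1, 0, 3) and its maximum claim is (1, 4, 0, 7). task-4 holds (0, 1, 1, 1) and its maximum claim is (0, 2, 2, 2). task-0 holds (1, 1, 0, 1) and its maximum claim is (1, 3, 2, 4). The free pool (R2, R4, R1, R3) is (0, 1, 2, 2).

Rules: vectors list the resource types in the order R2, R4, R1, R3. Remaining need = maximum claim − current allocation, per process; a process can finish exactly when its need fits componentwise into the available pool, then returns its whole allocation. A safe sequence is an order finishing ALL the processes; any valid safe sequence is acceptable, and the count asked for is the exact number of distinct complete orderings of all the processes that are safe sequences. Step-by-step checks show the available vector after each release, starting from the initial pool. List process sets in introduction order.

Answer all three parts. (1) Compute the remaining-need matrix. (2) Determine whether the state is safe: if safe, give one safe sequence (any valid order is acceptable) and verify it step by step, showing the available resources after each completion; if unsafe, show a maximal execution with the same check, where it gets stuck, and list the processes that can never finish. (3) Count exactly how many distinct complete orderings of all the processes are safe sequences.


(1) Remaining need (order R2, R4, R1, R3):
  task-3: (1, 4, 0, 2)
  task-8: (1, 3, 0, 4)
  task-4: (0, 1, 1, 1)
  task-0: (0, 2, 2, 3)
(2) The state is SAFE; one workable sequence: task-4, task-0, task-8, task-3.
Key observation: the order's first zero-slack moment is task-4 ((0, 1, 1, 1) needed, (0, 1, 2, 2) free — a requested resource with nothing to spare).
Check, step by step:
  pool = (0, 1, 2, 2)
  task-4 needs (0, 1, 1, 1) <= (0, 1, 2, 2) -> finishes; pool += (0, 1, 1, 1) = (0, 2, 3, 3)
  task-0 needs (0, 2, 2, 3) <= (0, 2, 3, 3) -> finishes; pool += (1, 1, 0, 1) = (1, 3, 3, 4)
  task-8 needs (1, 3, 0, 4) <= (1, 3, 3, 4) -> finishes; pool += (0, 1, 0, 3) = (1, 4, 3, 7)
  task-3 needs (1, 4, 0, 2) <= (1, 4, 3, 7) -> finishes; pool += (1, 0, 0, 0) = (2, 4, 3, 7)
(3) Precisely 1 of the possible complete orderings is a safe sequence.


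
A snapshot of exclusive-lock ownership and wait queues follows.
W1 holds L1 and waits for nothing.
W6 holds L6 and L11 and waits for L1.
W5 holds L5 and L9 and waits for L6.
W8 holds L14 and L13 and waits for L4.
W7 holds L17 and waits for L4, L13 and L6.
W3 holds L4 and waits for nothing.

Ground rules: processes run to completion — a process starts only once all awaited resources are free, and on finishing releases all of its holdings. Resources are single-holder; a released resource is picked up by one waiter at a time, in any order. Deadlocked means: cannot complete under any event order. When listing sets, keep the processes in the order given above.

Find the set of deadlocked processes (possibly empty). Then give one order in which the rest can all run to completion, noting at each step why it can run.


The deadlocked set is empty.
Key observation: although several processes wait, no cycle exists — each chain bottoms out at a free runner.
The rest can finish in the order W1, W6, W5, W3, W8, W7.
Walking it through:
  W1: no waits; runs immediately, freeing L1
  W6 waits on L1 — all released -> runs and releases L6 and L11
  W5 waits on L6 — all released -> runs and releases L5 and L9
  W3: no waits; runs immediately, freeing L4
  W8 waits on L4 — all released -> runs and releases L14 and L13
  W7 waits on L4, L13 and L6 — all released -> runs and releases L17


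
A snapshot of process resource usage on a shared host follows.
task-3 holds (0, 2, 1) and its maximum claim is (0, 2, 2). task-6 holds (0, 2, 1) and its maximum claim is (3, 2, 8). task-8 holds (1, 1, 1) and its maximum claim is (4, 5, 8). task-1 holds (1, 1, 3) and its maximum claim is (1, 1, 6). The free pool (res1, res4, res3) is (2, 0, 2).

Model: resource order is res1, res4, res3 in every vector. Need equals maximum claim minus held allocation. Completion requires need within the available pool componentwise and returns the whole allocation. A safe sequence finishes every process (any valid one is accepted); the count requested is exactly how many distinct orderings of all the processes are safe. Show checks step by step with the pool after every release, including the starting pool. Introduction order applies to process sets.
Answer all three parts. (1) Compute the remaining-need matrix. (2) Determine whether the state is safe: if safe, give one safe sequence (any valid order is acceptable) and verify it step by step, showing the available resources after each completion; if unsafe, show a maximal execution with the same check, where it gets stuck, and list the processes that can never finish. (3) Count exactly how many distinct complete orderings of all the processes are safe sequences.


(1) Outstanding need per process (order res1, res4, res3):
  task-3: (0, 0, 1)
  task-6: (3, 0, 7)
  task-8: (3, 4, 7)
  task-1: (0, 0, 3)
(2) UNSAFE.
Key observation: even finishing task-3, task-1 leaves just (3, 3, 6) free — too little res3 for any of the remaining processes.
A maximal execution: task-3, task-1 — then nothing else fits. Step-by-step check:
  pool = (2, 0, 2)
  task-3 needs (0, 0, 1) <= (2, 0, 2) -> finishes; pool += (0, 2, 1) = (2, 2, 3)
  task-1 needs (0, 0, 3) <= (2, 2, 3) -> finishes; pool += (1, 1, 3) = (3, 3, 6)
  task-6 cannot run: need (3, 0, 7) vs free (3, 3, 6) (insufficient res3)
  task-8 cannot run: need (3, 4, 7) vs free (3, 3, 6) (insufficient res4 and res3)
Permanently blocked: task-6 and task-8.
(3) Precisely 0 of the possible complete orderings are safe sequences.


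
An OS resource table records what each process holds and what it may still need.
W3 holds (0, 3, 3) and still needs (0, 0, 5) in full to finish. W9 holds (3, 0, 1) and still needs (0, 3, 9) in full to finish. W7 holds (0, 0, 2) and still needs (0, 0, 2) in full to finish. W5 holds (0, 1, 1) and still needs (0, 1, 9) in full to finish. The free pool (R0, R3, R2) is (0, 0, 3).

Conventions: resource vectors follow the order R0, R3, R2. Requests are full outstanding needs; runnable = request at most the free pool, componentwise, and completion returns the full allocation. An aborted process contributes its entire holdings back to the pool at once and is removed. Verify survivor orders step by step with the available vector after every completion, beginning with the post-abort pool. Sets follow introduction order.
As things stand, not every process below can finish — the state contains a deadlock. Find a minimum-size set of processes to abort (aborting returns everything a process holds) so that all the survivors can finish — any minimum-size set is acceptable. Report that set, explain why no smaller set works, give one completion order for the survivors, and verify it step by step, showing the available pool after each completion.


The answer: abort W5.
Key observation: no ordering could ever have run W9 before the abort of W5; with (0, 1, 1) back in the pool it fits at step 3.
Minimality: the empty abort set fails — the state is deadlocked as it stands.
The survivors complete as W7, W3, W9. Walking it through (starting from the post-abort pool):
  pool = (0, 1, 4)
  run W7 (needs (0, 0, 2), free (0, 1, 4)); after release of (0, 0, 2) the pool is (0, 1, 6)
  run W3 (needs (0, 0, 5), free (0, 1, 6)); after release of (0, 3, 3) the pool is (0, 4, 9)
  run W9 (needs (0, 3, 9), free (0, 4, 9)); after release of (3, 0, 1) the pool is (3, 4, 10)


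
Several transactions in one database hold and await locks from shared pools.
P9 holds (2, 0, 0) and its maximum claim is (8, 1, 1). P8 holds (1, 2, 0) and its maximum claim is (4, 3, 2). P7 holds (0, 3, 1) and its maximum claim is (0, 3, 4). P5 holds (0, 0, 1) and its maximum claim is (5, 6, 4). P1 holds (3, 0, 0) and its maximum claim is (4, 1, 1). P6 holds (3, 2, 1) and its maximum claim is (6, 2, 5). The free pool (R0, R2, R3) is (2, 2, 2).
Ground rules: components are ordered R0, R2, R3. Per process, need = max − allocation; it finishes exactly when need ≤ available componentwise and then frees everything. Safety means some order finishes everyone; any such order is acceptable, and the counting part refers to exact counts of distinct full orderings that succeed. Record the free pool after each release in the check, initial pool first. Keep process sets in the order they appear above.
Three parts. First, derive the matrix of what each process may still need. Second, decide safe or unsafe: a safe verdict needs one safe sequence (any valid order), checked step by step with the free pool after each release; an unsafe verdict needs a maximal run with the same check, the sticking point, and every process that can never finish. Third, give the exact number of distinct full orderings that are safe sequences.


(1) Outstanding need per process (order R0, R2, R3):
  P9: (6, 1, 1)
  P8: (3, 1, 2)
  P7: (0, 0, 3)
  P5: (5, 6, 3)
  P1: (1, 1, 1)
  P6: (3, 0, 4)
(2) The state is UNSAFE.
Key observation: P1, P8, P9 can finish, but then (8, 4, 2) is all there is, and the blocked group's R3 demands exceed it.
The run P1, P8, P9 cannot be extended any further. Step-by-step check:
  pool = (2, 2, 2)
  run P1 (needs (1, 1, 1), free (2, 2, 2)); after release of (3, 0, 0) the pool is (5, 2, 2)
  run P8 (needs (3, 1, 2), free (5, 2, 2)); after release of (1, 2, 0) the pool is (6, 4, 2)
  run P9 (needs (6, 1, 1), free (6, 4, 2)); after release of (2, 0, 0) the pool is (8, 4, 2)
  blocked: P7 wants (0, 0, 3), pool (8, 4, 2) — not enough R3
  blocked: P5 wants (5, 6, 3), pool (8, 4, 2) — not enough R2 and R3
  blocked: P6 wants (3, 0, 4), pool (8, 4, 2) — not enough R3
Permanently blocked: P7, P5 and P6.
(3) The exact count: 0 of the possible complete orderings are safe sequences.


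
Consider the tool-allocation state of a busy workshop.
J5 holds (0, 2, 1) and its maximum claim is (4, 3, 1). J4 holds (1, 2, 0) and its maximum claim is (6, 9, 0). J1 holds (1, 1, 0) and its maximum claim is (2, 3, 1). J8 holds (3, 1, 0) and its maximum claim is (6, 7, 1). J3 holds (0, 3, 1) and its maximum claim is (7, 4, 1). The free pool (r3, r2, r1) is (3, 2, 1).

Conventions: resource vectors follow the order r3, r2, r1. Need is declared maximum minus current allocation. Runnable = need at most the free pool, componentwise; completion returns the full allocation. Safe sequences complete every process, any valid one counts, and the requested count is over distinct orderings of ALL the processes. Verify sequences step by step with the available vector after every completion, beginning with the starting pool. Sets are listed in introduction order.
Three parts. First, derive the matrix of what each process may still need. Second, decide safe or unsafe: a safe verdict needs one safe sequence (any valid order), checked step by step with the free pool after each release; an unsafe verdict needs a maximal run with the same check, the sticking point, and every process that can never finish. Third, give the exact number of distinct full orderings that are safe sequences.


(1) Need matrix, components ordered r3, r2, r1:
  J5: (4, 1, 0)
  J4: (5, 7, 0)
  J1: (1, 2, 1)
  J8: (3, 6, 1)
  J3: (7, 1, 0)
(2) UNSAFE — no complete ordering exists.
Key observation: after J1, J5 the pool peaks at (4, 5, 2), and each blocked process is short somewhere: J4 on r3, r2; J8 on r2; J3 on r3.
Going as far as possible: J1, J5; after that, nothing fits. Verifying each step:
  pool = (3, 2, 1)
  J1 needs (1, 2, 1) <= (3, 2, 1) -> finishes; pool += (1, 1, 0) = (4, 3, 1)
  J5 needs (4, 1, 0) <= (4, 3, 1) -> finishes; pool += (0, 2, 1) = (4, 5, 2)
  J4 still needs (5, 7, 0) but only (4, 5, 2) is free — short on r3 and r2
  J8 still needs (3, 6, 1) but only (4, 5, 2) is free — short on r2
  J3 still needs (7, 1, 0) but only (4, 5, 2) is free — short on r3
Processes that can never finish: J4, J8 and J3.
(3) The exact count: 0 of the possible complete orderings are safe sequences.


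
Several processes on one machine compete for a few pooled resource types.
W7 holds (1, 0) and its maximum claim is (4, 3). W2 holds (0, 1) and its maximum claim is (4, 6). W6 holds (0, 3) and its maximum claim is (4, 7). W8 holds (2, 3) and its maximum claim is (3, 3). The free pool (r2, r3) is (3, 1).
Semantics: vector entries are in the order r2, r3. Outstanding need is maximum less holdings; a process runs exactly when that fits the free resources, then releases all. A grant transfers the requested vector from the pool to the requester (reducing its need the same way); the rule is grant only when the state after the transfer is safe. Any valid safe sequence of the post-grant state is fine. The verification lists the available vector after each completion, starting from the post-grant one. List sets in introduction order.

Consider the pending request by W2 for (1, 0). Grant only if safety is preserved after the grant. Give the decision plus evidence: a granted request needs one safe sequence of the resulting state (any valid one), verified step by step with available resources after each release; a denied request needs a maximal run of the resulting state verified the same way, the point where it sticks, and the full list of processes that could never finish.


GRANT: granting preserves safety; a valid post-grant sequence is W8, W6, W7, W2.
Key observation: the transfer keeps a workable pool ((2, 1)); W8 starts the safe sequence.
Step-by-step check of the post-grant state:
  pool = (2, 1)
  run W8 (needs (1, 0), free (2, 1)); after release of (2, 3) the pool is (4, 4)
  run W6 (needs (4, 4), free (4, 4)); after release of (0, 3) the pool is (4, 7)
  run W7 (needs (3, 3), free (4, 7)); after release of (1, 0) the pool is (5, 7)
  run W2 (needs (3, 5), free (5, 7)); after release of (1, 1) the pool is (6, 8)


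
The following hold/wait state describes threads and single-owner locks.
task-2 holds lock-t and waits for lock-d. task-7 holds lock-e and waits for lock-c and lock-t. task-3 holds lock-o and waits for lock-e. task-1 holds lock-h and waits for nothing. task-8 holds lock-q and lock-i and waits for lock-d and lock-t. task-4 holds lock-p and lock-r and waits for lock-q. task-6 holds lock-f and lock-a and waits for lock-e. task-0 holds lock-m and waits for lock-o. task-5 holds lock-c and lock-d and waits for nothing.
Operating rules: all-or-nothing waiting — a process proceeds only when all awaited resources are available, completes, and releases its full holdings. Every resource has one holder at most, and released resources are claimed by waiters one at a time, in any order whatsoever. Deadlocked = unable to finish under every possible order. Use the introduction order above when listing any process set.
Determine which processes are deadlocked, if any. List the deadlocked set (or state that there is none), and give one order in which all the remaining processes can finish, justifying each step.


Nothing here is deadlocked.
Key observation: all waits point, directly or indirectly, at processes that can finish, so nothing is permanently blocked.
The rest can finish in the order task-5, task-2, task-7, task-6, task-8, task-3, task-1, task-0, task-4.
Walking it through:
  task-5: no waits; runs immediately, freeing lock-c and lock-d
  task-2: everything it awaited (lock-d) is free; runs, freeing lock-t
  task-7: everything it awaited (lock-c and lock-t) is free; runs, freeing lock-e
  task-6: everything it awaited (lock-e) is free; runs, freeing lock-f and lock-a
  task-8: everything it awaited (lock-d and lock-t) is free; runs, freeing lock-q and lock-i
  task-3: everything it awaited (lock-e) is free; runs, freeing lock-o
  task-1: no waits; runs immediately, freeing lock-h
  task-0: everything it awaited (lock-o) is free; runs, freeing lock-m
  task-4: everything it awaited (lock-q) is free; runs, freeing lock-p and lock-r


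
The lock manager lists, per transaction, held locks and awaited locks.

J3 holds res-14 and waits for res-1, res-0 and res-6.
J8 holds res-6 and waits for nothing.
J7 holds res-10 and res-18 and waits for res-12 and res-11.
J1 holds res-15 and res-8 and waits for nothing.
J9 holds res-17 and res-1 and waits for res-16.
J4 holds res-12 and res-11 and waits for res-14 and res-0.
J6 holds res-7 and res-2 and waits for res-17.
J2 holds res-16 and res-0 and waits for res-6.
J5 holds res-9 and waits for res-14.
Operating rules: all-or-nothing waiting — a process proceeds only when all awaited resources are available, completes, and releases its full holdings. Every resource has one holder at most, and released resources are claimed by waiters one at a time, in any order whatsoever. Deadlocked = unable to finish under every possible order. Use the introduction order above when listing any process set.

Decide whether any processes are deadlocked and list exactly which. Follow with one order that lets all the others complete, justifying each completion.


No process is deadlocked.
Key observation: no waiting chain loops back on itself — every chain ends at a process that waits on nothing, so everyone eventually runs.
One completion order for the rest: J8, J2, J9, J3, J1, J4, J5, J6, J7.
Verifying each step:
  J8: no waits; runs immediately, freeing res-6
  J2: everything it awaited (res-6) is free; runs, freeing res-16 and res-0
  J9: everything it awaited (res-16) is free; runs, freeing res-17 and res-1
  J3: everything it awaited (res-1, res-0 and res-6) is free; runs, freeing res-14
  J1: no waits; runs immediately, freeing res-15 and res-8
  J4: everything it awaited (res-14 and res-0) is free; runs, freeing res-12 and res-11
  J5: everything it awaited (res-14) is free; runs, freeing res-9
  J6: everything it awaited (res-17) is free; runs, freeing res-7 and res-2
  J7: everything it awaited (res-12 and res-11) is free; runs, freeing res-10 and res-18


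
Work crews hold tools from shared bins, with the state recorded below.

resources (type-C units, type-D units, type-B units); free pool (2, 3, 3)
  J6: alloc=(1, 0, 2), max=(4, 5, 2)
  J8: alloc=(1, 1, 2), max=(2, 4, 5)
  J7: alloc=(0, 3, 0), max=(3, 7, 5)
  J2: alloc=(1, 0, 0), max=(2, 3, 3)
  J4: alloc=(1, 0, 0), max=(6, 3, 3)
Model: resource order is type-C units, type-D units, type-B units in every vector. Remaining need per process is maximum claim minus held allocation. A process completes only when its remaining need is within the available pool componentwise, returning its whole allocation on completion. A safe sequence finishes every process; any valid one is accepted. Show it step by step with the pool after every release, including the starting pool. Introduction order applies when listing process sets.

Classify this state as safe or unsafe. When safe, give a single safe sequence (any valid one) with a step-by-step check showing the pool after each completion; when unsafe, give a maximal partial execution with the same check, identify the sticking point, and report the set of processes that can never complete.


The state is SAFE; one workable sequence: J2, J8, J7, J6, J4.
Key observation: the first exact fit in this order is J2 — it needs (1, 3, 3) with (2, 3, 3) free, meeting a requested resource to the last unit.
Check, step by step:
  pool = (2, 3, 3)
  run J2 (needs (1, 3, 3), free (2, 3, 3)); after release of (1, 0, 0) the pool is (3, 3, 3)
  run J8 (needs (1, 3, 3), free (3, 3, 3)); after release of (1, 1, 2) the pool is (4, 4, 5)
  run J7 (needs (3, 4, 5), free (4, 4, 5)); after release of (0, 3, 0) the pool is (4, 7, 5)
  run J6 (needs (3, 5, 0), free (4, 7, 5)); after release of (1, 0, 2) the pool is (5, 7, 7)
  run J4 (needs (5, 3, 3), free (5, 7, 7)); after release of (1, 0, 0) the pool is (6, 7, 7)
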